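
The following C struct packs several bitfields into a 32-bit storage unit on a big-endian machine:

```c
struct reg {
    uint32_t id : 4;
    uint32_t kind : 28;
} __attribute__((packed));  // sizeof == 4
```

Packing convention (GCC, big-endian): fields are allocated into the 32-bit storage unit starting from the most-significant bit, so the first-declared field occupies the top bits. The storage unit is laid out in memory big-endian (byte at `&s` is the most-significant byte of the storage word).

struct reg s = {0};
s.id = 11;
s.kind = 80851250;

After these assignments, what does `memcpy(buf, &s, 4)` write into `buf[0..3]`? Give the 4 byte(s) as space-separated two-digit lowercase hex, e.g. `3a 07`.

[28+:4] id=11 & 0xf = 0xb; word=0xb0000000
[0+:28] kind=80851250 & 0xfffffff = 0x4d1b132; word=0xb4d1b132
word = 0xb4d1b132 → big-endian bytes:
  [0]=0xb4  [1]=0xd1  [2]=0xb1  [3]=0x32

b4 d1 b1 32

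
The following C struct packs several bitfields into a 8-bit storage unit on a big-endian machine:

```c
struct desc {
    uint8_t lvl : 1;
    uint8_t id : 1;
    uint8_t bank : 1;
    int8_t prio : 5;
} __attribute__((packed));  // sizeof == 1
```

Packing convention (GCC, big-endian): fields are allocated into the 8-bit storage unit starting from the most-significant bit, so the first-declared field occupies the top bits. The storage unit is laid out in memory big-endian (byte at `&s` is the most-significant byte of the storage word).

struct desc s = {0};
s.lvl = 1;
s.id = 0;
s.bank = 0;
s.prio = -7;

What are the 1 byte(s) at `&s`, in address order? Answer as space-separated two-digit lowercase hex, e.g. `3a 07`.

99

lvl:1 = 1 → 0x1 << 7 → word 0x80
id:1 = 0 → 0x0 << 6 → word 0x80
bank:1 = 0 → 0x0 << 5 → word 0x80
prio:5 = -7 → 0x19 << 0 → word 0x99
word = 0x99 → big-endian bytes:
  [0]=0x99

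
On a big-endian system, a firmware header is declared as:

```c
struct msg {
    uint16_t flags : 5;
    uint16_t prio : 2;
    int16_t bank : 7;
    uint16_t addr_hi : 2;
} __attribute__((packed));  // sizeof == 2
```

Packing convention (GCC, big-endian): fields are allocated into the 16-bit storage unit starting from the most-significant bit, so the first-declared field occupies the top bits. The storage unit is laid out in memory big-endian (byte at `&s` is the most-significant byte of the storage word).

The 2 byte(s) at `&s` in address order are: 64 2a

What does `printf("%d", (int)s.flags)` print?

12

[0]=0x64 [1]=0x2a (big-endian) → word 0x642a
flags:5 @ bit 11 → (0x642a>>11)&0x1f = 0xc  ←
prio:2 @ bit 9 → (0x642a>>9)&0x3 = 0x2
bank:7 @ bit 2 → (0x642a>>2)&0x7f = 0xa
addr_hi:2 @ bit 0 → (0x642a>>0)&0x3 = 0x2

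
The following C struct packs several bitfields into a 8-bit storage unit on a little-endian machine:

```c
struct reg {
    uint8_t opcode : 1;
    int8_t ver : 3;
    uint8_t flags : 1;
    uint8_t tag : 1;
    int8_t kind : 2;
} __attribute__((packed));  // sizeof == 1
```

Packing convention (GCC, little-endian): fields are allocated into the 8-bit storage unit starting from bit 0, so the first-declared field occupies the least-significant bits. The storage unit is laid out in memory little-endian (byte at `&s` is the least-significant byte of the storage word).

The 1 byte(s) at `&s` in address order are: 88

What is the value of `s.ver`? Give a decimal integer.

[0]=0x88 (little-endian) → word 0x88
opcode [0+:1] = (word>>0) & 0x1 = 0
ver [1+:3] = (word>>1) & 0x7 = 4  ←
flags [4+:1] = (word>>4) & 0x1 = 0
tag [5+:1] = (word>>5) & 0x1 = 0
kind [6+:2] = (word>>6) & 0x3 = 2
ver signed 3b, MSB=1: 4 - 8 = -4

-4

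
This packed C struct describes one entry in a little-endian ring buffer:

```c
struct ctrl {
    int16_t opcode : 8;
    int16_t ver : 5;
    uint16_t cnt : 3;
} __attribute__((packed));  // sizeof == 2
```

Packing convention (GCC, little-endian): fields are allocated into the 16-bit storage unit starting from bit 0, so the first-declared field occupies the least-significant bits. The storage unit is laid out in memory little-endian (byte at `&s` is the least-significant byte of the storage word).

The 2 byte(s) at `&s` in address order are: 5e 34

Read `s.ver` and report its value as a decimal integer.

[0]=0x5e [1]=0x34 (little-endian) → word 0x345e
opcode [0+:8] = (word>>0) & 0xff = 94
ver [8+:5] = (word>>8) & 0x1f = 20  ←
cnt [13+:3] = (word>>13) & 0x7 = 1
ver signed 5b, MSB=1: 20 - 32 = -12

-12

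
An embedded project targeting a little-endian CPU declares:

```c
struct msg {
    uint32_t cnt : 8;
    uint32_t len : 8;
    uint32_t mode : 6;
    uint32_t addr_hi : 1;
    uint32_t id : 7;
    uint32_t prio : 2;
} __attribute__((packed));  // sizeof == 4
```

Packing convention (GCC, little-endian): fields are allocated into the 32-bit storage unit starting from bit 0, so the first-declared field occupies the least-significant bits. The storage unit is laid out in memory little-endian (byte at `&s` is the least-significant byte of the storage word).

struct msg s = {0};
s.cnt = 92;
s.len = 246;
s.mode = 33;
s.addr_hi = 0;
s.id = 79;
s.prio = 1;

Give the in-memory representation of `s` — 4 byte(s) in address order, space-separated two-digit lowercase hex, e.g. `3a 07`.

cnt:8 = 92 → 0x5c << 0 → word 0x0000005c
len:8 = 246 → 0xf6 << 8 → word 0x0000f65c
mode:6 = 33 → 0x21 << 16 → word 0x0021f65c
addr_hi:1 = 0 → 0x0 << 22 → word 0x0021f65c
id:7 = 79 → 0x4f << 23 → word 0x27a1f65c
prio:2 = 1 → 0x1 << 30 → word 0x67a1f65c
word = 0x67a1f65c → little-endian bytes:
  [0]=0x5c  [1]=0xf6  [2]=0xa1  [3]=0x67

5c f6 a1 67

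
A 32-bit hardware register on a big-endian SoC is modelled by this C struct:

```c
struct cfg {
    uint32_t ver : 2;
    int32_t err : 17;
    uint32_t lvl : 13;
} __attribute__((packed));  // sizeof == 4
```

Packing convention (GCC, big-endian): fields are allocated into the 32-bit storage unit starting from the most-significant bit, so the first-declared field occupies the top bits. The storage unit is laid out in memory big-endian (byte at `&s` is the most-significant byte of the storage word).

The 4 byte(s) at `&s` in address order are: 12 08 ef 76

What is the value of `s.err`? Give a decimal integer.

36935

[0]=0x12 [1]=0x08 [2]=0xef [3]=0x76 (big-endian) → word 0x1208ef76
ver [30+:2] = (word>>30) & 0x3 = 0
err [13+:17] = (word>>13) & 0x1ffff = 36935  ←
lvl [0+:13] = (word>>0) & 0x1fff = 3958
err signed 17b, MSB=0: value = 36935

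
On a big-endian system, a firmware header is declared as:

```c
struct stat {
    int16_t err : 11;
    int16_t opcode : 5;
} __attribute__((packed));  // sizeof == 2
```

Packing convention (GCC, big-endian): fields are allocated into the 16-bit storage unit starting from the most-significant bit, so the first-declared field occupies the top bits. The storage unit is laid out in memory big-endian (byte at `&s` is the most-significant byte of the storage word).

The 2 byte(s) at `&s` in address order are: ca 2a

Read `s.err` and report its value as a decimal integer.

[0]=0xca [1]=0x2a (big-endian) → word 0xca2a
err:11 @ bit 5 → (0xca2a>>5)&0x7ff = 0x651  ←
opcode:5 @ bit 0 → (0xca2a>>0)&0x1f = 0xa
err signed 11b, MSB=1: 1617 - 2048 = -431

-431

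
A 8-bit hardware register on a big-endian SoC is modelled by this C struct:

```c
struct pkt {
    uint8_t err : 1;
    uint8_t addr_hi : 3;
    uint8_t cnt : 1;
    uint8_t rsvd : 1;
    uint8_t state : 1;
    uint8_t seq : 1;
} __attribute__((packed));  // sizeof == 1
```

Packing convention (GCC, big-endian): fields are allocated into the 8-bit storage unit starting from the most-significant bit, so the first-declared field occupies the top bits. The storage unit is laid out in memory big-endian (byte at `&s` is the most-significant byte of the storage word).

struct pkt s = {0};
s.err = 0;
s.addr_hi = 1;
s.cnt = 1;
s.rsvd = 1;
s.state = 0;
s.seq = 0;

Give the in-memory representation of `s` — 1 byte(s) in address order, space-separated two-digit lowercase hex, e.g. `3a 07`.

1c

err (1b) val=0 bits=0x0 at bit 7: 0x00
addr_hi (3b) val=1 bits=0x1 at bit 4: 0x10
cnt (1b) val=1 bits=0x1 at bit 3: 0x18
rsvd (1b) val=1 bits=0x1 at bit 2: 0x1c
state (1b) val=0 bits=0x0 at bit 1: 0x1c
seq (1b) val=0 bits=0x0 at bit 0: 0x1c
word = 0x1c → big-endian bytes:
  [0]=0x1c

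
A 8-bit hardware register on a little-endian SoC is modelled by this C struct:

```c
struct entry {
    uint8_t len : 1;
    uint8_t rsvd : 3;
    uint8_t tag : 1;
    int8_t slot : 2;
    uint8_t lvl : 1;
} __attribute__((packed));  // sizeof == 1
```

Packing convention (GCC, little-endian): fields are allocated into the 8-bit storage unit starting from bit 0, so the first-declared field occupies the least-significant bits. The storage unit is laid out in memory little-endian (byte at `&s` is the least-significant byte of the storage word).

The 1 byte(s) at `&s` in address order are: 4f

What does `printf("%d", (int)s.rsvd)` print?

7

[0]=0x4f (little-endian) → word 0x4f
len:1 @ bit 0 → (0x4f>>0)&0x1 = 0x1
rsvd:3 @ bit 1 → (0x4f>>1)&0x7 = 0x7  ←
tag:1 @ bit 4 → (0x4f>>4)&0x1 = 0x0
slot:2 @ bit 5 → (0x4f>>5)&0x3 = 0x2
lvl:1 @ bit 7 → (0x4f>>7)&0x1 = 0x0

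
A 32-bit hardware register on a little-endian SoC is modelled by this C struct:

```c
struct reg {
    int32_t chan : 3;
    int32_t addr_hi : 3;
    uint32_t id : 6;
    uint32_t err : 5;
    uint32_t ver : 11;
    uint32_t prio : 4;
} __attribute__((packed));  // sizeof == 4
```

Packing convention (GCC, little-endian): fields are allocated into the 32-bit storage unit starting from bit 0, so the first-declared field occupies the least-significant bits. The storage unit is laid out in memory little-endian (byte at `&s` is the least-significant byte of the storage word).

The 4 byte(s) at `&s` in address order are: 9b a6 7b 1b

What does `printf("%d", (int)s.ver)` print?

[0]=0x9b [1]=0xa6 [2]=0x7b [3]=0x1b (little-endian) → word 0x1b7ba69b
chan [0+:3] = (word>>0) & 0x7 = 3
addr_hi [3+:3] = (word>>3) & 0x7 = 3
id [6+:6] = (word>>6) & 0x3f = 26
err [12+:5] = (word>>12) & 0x1f = 26
ver [17+:11] = (word>>17) & 0x7ff = 1469  ←
prio [28+:4] = (word>>28) & 0xf = 1

1469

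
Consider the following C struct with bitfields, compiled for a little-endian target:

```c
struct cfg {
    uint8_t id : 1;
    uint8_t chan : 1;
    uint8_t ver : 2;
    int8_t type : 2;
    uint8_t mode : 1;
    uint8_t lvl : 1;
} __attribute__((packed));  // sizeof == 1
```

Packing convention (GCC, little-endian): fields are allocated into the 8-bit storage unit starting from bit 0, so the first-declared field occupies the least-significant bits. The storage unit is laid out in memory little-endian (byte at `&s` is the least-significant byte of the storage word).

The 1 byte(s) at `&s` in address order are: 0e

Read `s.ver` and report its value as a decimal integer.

[0]=0x0e (little-endian) → word 0x0e
id [0+:1] = (word>>0) & 0x1 = 0
chan [1+:1] = (word>>1) & 0x1 = 1
ver [2+:2] = (word>>2) & 0x3 = 3  ←
type [4+:2] = (word>>4) & 0x3 = 0
mode [6+:1] = (word>>6) & 0x1 = 0
lvl [7+:1] = (word>>7) & 0x1 = 0

3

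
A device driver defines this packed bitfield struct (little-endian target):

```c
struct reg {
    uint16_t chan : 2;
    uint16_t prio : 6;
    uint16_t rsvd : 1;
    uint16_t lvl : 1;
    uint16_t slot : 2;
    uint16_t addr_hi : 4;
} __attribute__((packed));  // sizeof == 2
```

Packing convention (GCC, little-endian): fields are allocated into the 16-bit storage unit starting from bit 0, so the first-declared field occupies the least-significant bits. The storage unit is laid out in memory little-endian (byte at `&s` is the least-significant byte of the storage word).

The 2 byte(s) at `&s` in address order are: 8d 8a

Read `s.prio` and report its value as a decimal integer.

[0]=0x8d [1]=0x8a (little-endian) → word 0x8a8d
chan:2 @ bit 0 → (0x8a8d>>0)&0x3 = 0x1
prio:6 @ bit 2 → (0x8a8d>>2)&0x3f = 0x23  ←
rsvd:1 @ bit 8 → (0x8a8d>>8)&0x1 = 0x0
lvl:1 @ bit 9 → (0x8a8d>>9)&0x1 = 0x1
slot:2 @ bit 10 → (0x8a8d>>10)&0x3 = 0x2
addr_hi:4 @ bit 12 → (0x8a8d>>12)&0xf = 0x8

35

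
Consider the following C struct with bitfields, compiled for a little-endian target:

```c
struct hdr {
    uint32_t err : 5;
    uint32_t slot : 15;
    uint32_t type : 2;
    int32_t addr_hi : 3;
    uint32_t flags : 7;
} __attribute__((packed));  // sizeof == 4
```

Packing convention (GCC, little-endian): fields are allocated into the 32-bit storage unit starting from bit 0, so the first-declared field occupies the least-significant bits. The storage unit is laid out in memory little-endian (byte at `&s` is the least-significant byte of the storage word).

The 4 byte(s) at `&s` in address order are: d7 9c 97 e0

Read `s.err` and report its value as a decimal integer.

23

[0]=0xd7 [1]=0x9c [2]=0x97 [3]=0xe0 (little-endian) → word 0xe0979cd7
err:5 @ bit 0 → (0xe0979cd7>>0)&0x1f = 0x17  ←
slot:15 @ bit 5 → (0xe0979cd7>>5)&0x7fff = 0x3ce6
type:2 @ bit 20 → (0xe0979cd7>>20)&0x3 = 0x1
addr_hi:3 @ bit 22 → (0xe0979cd7>>22)&0x7 = 0x2
flags:7 @ bit 25 → (0xe0979cd7>>25)&0x7f = 0x70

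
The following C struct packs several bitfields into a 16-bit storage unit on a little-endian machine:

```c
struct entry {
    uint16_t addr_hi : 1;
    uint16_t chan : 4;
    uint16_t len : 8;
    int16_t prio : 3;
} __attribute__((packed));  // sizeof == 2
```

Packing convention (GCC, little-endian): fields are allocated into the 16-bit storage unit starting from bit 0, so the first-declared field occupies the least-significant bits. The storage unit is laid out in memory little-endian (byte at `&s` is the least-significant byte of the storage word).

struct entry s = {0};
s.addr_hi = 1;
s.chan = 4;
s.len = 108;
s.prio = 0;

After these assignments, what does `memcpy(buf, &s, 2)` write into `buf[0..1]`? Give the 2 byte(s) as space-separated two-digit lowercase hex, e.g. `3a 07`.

89 0d

addr_hi:1 = 1 → 0x1 << 0 → word 0x0001
chan:4 = 4 → 0x4 << 1 → word 0x0009
len:8 = 108 → 0x6c << 5 → word 0x0d89
prio:3 = 0 → 0x0 << 13 → word 0x0d89
word = 0x0d89 → little-endian bytes:
  [0]=0x89  [1]=0x0d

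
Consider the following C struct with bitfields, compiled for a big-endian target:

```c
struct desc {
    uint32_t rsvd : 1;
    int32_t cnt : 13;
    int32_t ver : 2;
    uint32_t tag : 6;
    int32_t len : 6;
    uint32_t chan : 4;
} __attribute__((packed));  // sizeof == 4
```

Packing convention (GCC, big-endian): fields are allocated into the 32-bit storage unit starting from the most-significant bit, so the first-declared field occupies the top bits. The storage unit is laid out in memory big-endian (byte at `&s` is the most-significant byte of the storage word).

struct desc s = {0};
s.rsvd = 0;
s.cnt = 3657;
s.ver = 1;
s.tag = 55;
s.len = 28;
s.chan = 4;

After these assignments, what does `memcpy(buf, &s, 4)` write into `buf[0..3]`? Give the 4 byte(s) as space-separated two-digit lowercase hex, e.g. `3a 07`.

rsvd (1b) val=0 bits=0x0 at bit 31: 0x00000000
cnt (13b) val=3657 bits=0xe49 at bit 18: 0x39240000
ver (2b) val=1 bits=0x1 at bit 16: 0x39250000
tag (6b) val=55 bits=0x37 at bit 10: 0x3925dc00
len (6b) val=28 bits=0x1c at bit 4: 0x3925ddc0
chan (4b) val=4 bits=0x4 at bit 0: 0x3925ddc4
word = 0x3925ddc4 → big-endian bytes:
  [0]=0x39  [1]=0x25  [2]=0xdd  [3]=0xc4

39 25 dd c4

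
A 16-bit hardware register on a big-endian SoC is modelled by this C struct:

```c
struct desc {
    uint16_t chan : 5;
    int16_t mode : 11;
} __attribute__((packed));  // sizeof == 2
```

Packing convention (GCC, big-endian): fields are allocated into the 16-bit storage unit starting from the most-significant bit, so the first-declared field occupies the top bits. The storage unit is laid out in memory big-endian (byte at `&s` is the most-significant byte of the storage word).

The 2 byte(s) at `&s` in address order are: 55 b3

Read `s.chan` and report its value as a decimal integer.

10

[0]=0x55 [1]=0xb3 (big-endian) → word 0x55b3
chan:5 @ bit 11 → (0x55b3>>11)&0x1f = 0xa  ←
mode:11 @ bit 0 → (0x55b3>>0)&0x7ff = 0x5b3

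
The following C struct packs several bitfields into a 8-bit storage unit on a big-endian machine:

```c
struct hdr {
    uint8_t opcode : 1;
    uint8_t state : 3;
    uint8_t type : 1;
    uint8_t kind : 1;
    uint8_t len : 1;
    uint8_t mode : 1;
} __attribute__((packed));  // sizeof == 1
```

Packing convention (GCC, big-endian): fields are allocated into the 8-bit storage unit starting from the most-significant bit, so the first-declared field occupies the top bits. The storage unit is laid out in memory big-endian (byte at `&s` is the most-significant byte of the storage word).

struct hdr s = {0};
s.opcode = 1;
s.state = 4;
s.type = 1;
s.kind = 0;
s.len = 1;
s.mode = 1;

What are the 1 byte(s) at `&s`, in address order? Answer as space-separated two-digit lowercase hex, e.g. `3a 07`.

[7+:1] opcode=1 & 0x1 = 0x1; word=0x80
[4+:3] state=4 & 0x7 = 0x4; word=0xc0
[3+:1] type=1 & 0x1 = 0x1; word=0xc8
[2+:1] kind=0 & 0x1 = 0x0; word=0xc8
[1+:1] len=1 & 0x1 = 0x1; word=0xca
[0+:1] mode=1 & 0x1 = 0x1; word=0xcb
word = 0xcb → big-endian bytes:
  [0]=0xcb

cb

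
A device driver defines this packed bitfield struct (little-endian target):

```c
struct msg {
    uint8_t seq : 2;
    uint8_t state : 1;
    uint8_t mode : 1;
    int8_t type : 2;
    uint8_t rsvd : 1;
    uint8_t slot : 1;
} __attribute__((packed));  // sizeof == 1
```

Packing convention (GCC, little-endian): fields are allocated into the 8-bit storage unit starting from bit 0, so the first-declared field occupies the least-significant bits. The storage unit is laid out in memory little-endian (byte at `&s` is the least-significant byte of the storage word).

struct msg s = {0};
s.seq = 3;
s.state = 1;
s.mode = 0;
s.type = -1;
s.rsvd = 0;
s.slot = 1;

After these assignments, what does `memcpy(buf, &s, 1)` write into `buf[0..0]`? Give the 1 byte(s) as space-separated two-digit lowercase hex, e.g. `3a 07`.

[0+:2] seq=3 & 0x3 = 0x3; word=0x03
[2+:1] state=1 & 0x1 = 0x1; word=0x07
[3+:1] mode=0 & 0x1 = 0x0; word=0x07
[4+:2] type=-1 & 0x3 = 0x3; word=0x37
[6+:1] rsvd=0 & 0x1 = 0x0; word=0x37
[7+:1] slot=1 & 0x1 = 0x1; word=0xb7
word = 0xb7 → little-endian bytes:
  [0]=0xb7

b7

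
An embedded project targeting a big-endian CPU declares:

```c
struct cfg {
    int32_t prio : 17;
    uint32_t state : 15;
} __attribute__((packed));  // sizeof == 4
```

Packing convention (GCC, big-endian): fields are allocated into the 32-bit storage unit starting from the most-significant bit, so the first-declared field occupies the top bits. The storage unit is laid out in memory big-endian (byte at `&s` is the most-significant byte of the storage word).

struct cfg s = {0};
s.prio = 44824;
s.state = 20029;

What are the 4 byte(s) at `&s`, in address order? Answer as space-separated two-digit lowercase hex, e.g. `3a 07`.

57 8c 4e 3d

[15+:17] prio=44824 & 0x1ffff = 0xaf18; word=0x578c0000
[0+:15] state=20029 & 0x7fff = 0x4e3d; word=0x578c4e3d
word = 0x578c4e3d → big-endian bytes:
  [0]=0x57  [1]=0x8c  [2]=0x4e  [3]=0x3d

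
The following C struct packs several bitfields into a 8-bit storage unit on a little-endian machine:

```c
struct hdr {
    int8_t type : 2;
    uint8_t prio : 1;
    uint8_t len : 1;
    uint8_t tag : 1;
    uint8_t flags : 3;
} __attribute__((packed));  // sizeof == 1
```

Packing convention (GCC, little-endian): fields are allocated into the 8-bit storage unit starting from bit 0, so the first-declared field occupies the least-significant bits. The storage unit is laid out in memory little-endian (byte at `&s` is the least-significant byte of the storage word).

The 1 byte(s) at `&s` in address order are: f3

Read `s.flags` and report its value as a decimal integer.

[0]=0xf3 (little-endian) → word 0xf3
type [0+:2] = (word>>0) & 0x3 = 3
prio [2+:1] = (word>>2) & 0x1 = 0
len [3+:1] = (word>>3) & 0x1 = 0
tag [4+:1] = (word>>4) & 0x1 = 1
flags [5+:3] = (word>>5) & 0x7 = 7  ←

7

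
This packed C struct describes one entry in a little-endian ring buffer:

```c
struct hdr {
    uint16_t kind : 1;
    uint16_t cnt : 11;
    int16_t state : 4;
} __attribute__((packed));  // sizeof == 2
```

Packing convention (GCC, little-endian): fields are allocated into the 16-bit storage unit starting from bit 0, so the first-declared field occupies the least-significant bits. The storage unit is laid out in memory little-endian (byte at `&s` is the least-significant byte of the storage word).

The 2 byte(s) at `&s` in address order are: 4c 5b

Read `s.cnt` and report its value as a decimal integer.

[0]=0x4c [1]=0x5b (little-endian) → word 0x5b4c
kind:1 @ bit 0 → (0x5b4c>>0)&0x1 = 0x0
cnt:11 @ bit 1 → (0x5b4c>>1)&0x7ff = 0x5a6  ←
state:4 @ bit 12 → (0x5b4c>>12)&0xf = 0x5

1446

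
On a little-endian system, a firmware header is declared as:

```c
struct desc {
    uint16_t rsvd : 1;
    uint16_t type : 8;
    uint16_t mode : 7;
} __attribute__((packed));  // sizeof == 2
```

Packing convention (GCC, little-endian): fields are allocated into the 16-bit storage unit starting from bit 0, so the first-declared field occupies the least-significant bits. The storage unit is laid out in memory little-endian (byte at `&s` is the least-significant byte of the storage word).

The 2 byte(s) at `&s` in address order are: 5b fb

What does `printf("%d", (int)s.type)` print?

173

[0]=0x5b [1]=0xfb (little-endian) → word 0xfb5b
rsvd:1 @ bit 0 → (0xfb5b>>0)&0x1 = 0x1
type:8 @ bit 1 → (0xfb5b>>1)&0xff = 0xad  ←
mode:7 @ bit 9 → (0xfb5b>>9)&0x7f = 0x7d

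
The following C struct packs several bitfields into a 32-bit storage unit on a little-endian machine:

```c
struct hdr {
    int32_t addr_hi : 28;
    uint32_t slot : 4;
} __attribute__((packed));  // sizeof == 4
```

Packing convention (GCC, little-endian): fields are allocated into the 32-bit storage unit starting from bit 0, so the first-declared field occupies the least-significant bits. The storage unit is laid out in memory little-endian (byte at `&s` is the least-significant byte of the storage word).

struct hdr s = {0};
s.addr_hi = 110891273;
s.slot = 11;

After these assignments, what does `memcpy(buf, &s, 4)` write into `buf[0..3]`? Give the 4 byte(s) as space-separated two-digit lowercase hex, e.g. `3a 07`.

09 11 9c b6

[0+:28] addr_hi=110891273 & 0xfffffff = 0x69c1109; word=0x069c1109
[28+:4] slot=11 & 0xf = 0xb; word=0xb69c1109
word = 0xb69c1109 → little-endian bytes:
  [0]=0x09  [1]=0x11  [2]=0x9c  [3]=0xb6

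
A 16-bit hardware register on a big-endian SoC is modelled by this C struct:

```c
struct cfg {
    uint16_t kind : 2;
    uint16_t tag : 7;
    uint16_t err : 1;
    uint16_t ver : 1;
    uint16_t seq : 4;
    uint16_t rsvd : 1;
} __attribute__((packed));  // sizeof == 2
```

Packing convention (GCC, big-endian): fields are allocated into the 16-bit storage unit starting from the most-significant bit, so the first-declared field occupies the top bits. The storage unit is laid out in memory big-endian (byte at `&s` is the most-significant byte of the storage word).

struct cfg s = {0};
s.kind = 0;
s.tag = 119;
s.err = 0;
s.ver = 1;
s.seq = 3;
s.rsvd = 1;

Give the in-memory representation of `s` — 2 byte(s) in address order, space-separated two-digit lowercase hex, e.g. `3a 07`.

kind (2b) val=0 bits=0x0 at bit 14: 0x0000
tag (7b) val=119 bits=0x77 at bit 7: 0x3b80
err (1b) val=0 bits=0x0 at bit 6: 0x3b80
ver (1b) val=1 bits=0x1 at bit 5: 0x3ba0
seq (4b) val=3 bits=0x3 at bit 1: 0x3ba6
rsvd (1b) val=1 bits=0x1 at bit 0: 0x3ba7
word = 0x3ba7 → big-endian bytes:
  [0]=0x3b  [1]=0xa7

3b a7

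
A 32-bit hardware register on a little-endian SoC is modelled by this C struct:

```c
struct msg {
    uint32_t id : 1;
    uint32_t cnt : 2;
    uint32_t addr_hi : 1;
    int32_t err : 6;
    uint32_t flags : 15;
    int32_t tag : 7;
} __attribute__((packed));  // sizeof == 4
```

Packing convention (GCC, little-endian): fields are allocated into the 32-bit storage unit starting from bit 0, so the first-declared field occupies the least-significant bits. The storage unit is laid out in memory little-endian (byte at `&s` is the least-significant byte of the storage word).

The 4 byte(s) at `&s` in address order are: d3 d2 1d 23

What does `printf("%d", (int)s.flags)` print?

[0]=0xd3 [1]=0xd2 [2]=0x1d [3]=0x23 (little-endian) → word 0x231dd2d3
id:1 @ bit 0 → (0x231dd2d3>>0)&0x1 = 0x1
cnt:2 @ bit 1 → (0x231dd2d3>>1)&0x3 = 0x1
addr_hi:1 @ bit 3 → (0x231dd2d3>>3)&0x1 = 0x0
err:6 @ bit 4 → (0x231dd2d3>>4)&0x3f = 0x2d
flags:15 @ bit 10 → (0x231dd2d3>>10)&0x7fff = 0x4774  ←
tag:7 @ bit 25 → (0x231dd2d3>>25)&0x7f = 0x11

18292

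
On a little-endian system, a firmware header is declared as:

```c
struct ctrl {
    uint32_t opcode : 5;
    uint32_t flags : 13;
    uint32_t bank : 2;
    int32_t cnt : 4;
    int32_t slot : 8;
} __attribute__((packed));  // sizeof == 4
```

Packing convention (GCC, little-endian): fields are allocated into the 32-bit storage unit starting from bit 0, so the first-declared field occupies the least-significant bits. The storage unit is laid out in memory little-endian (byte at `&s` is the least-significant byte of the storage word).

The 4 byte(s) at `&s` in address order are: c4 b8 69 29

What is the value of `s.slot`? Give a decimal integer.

41

[0]=0xc4 [1]=0xb8 [2]=0x69 [3]=0x29 (little-endian) → word 0x2969b8c4
opcode:5 @ bit 0 → (0x2969b8c4>>0)&0x1f = 0x4
flags:13 @ bit 5 → (0x2969b8c4>>5)&0x1fff = 0xdc6
bank:2 @ bit 18 → (0x2969b8c4>>18)&0x3 = 0x2
cnt:4 @ bit 20 → (0x2969b8c4>>20)&0xf = 0x6
slot:8 @ bit 24 → (0x2969b8c4>>24)&0xff = 0x29  ←
slot signed 8b, MSB=0: value = 41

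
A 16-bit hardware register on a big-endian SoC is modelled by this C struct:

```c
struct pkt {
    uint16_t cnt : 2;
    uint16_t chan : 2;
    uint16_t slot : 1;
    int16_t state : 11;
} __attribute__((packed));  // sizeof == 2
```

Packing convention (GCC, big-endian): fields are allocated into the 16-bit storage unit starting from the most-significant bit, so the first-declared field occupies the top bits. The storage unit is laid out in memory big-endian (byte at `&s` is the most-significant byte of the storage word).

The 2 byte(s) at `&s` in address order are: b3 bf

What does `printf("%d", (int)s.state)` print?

959

[0]=0xb3 [1]=0xbf (big-endian) → word 0xb3bf
cnt:2 @ bit 14 → (0xb3bf>>14)&0x3 = 0x2
chan:2 @ bit 12 → (0xb3bf>>12)&0x3 = 0x3
slot:1 @ bit 11 → (0xb3bf>>11)&0x1 = 0x0
state:11 @ bit 0 → (0xb3bf>>0)&0x7ff = 0x3bf  ←
state signed 11b, MSB=0: value = 959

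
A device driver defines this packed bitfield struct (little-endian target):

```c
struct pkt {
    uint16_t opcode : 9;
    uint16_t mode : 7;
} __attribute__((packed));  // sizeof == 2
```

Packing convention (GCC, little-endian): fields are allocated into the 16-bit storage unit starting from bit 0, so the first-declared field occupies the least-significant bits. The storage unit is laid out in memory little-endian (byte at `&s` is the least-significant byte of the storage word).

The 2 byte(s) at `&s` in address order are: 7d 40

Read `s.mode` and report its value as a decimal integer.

32

[0]=0x7d [1]=0x40 (little-endian) → word 0x407d
opcode [0+:9] = (word>>0) & 0x1ff = 125
mode [9+:7] = (word>>9) & 0x7f = 32  ←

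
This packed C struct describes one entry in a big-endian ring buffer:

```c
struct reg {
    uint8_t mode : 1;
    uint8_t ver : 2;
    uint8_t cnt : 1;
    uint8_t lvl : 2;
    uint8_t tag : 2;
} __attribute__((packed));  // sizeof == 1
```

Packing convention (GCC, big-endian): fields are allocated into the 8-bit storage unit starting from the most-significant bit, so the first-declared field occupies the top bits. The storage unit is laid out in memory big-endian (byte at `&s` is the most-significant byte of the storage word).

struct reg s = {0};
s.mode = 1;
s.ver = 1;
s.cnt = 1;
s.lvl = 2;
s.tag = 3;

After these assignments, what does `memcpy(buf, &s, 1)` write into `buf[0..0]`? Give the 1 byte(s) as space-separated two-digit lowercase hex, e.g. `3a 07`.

bb

mode:1 = 1 → 0x1 << 7 → word 0x80
ver:2 = 1 → 0x1 << 5 → word 0xa0
cnt:1 = 1 → 0x1 << 4 → word 0xb0
lvl:2 = 2 → 0x2 << 2 → word 0xb8
tag:2 = 3 → 0x3 << 0 → word 0xbb
word = 0xbb → big-endian bytes:
  [0]=0xbb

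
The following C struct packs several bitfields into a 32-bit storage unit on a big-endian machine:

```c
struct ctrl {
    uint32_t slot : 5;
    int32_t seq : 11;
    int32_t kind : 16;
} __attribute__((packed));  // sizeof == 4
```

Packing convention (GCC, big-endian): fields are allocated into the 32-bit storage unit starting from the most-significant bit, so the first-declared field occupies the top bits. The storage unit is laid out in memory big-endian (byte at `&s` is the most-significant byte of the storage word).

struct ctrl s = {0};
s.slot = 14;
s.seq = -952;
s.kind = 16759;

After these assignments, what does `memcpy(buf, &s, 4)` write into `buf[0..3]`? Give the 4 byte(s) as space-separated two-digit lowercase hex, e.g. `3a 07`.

slot (5b) val=14 bits=0xe at bit 27: 0x70000000
seq (11b) val=-952 bits=0x448 at bit 16: 0x74480000
kind (16b) val=16759 bits=0x4177 at bit 0: 0x74484177
word = 0x74484177 → big-endian bytes:
  [0]=0x74  [1]=0x48  [2]=0x41  [3]=0x77

74 48 41 77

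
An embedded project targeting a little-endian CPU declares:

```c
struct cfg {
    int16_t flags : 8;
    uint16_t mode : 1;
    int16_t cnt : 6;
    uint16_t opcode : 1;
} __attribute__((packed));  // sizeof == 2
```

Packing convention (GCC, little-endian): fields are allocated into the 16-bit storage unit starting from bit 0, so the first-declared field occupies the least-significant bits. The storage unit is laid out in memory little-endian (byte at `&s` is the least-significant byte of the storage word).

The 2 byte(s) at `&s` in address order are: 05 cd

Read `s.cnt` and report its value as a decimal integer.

[0]=0x05 [1]=0xcd (little-endian) → word 0xcd05
flags [0+:8] = (word>>0) & 0xff = 5
mode [8+:1] = (word>>8) & 0x1 = 1
cnt [9+:6] = (word>>9) & 0x3f = 38  ←
opcode [15+:1] = (word>>15) & 0x1 = 1
cnt signed 6b, MSB=1: 38 - 64 = -26

-26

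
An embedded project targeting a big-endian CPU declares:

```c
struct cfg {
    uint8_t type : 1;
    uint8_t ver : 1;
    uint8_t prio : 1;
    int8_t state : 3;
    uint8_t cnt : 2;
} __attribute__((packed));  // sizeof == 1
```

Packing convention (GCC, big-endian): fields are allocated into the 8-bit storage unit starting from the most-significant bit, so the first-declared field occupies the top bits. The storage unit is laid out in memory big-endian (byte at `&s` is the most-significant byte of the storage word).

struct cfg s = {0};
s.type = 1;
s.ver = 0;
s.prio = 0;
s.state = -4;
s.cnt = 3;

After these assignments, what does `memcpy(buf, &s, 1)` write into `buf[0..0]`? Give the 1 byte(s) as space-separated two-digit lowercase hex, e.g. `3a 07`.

type:1 = 1 → 0x1 << 7 → word 0x80
ver:1 = 0 → 0x0 << 6 → word 0x80
prio:1 = 0 → 0x0 << 5 → word 0x80
state:3 = -4 → 0x4 << 2 → word 0x90
cnt:2 = 3 → 0x3 << 0 → word 0x93
word = 0x93 → big-endian bytes:
  [0]=0x93

93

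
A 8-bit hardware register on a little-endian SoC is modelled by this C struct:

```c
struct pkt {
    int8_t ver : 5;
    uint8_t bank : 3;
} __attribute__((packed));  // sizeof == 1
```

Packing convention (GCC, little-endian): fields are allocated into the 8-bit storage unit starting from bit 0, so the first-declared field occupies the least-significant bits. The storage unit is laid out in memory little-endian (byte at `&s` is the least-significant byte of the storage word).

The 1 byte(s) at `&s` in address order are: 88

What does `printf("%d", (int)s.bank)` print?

4

[0]=0x88 (little-endian) → word 0x88
ver:5 @ bit 0 → (0x88>>0)&0x1f = 0x8
bank:3 @ bit 5 → (0x88>>5)&0x7 = 0x4  ←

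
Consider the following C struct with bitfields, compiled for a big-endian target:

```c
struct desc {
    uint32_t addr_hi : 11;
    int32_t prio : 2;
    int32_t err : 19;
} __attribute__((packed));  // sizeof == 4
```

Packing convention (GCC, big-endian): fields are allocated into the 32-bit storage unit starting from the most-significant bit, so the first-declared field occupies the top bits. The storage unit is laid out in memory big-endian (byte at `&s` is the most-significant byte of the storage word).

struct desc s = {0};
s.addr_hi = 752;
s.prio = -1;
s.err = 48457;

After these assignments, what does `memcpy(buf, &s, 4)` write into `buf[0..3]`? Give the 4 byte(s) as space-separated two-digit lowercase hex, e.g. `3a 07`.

5e 18 bd 49

addr_hi:11 = 752 → 0x2f0 << 21 → word 0x5e000000
prio:2 = -1 → 0x3 << 19 → word 0x5e180000
err:19 = 48457 → 0xbd49 << 0 → word 0x5e18bd49
word = 0x5e18bd49 → big-endian bytes:
  [0]=0x5e  [1]=0x18  [2]=0xbd  [3]=0x49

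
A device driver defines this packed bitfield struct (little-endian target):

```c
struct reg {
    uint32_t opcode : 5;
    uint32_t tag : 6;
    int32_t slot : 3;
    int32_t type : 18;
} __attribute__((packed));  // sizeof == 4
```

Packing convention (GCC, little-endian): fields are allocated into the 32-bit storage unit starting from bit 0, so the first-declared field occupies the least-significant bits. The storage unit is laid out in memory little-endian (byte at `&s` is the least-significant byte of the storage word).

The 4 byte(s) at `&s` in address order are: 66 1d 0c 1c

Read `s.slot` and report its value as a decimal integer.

[0]=0x66 [1]=0x1d [2]=0x0c [3]=0x1c (little-endian) → word 0x1c0c1d66
opcode [0+:5] = (word>>0) & 0x1f = 6
tag [5+:6] = (word>>5) & 0x3f = 43
slot [11+:3] = (word>>11) & 0x7 = 3  ←
type [14+:18] = (word>>14) & 0x3ffff = 28720
slot signed 3b, MSB=0: value = 3

3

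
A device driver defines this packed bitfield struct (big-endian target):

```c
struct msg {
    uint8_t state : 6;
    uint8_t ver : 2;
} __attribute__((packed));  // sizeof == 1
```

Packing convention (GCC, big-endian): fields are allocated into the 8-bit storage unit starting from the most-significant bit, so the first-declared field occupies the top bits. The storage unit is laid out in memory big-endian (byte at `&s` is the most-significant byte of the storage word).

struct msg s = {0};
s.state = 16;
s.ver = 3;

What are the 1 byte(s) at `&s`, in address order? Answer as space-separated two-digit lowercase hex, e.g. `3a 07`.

43

state (6b) val=16 bits=0x10 at bit 2: 0x40
ver (2b) val=3 bits=0x3 at bit 0: 0x43
word = 0x43 → big-endian bytes:
  [0]=0x43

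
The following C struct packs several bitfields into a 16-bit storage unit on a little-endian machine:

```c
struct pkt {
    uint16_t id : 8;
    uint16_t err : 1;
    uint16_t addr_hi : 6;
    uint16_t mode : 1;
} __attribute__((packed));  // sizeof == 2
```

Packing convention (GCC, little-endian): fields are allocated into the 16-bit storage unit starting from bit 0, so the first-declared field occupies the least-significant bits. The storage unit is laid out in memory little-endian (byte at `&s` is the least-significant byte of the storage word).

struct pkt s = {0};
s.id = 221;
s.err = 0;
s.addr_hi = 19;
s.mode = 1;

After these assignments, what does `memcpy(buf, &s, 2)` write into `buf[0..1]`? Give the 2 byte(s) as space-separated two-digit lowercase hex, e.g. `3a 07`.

[0+:8] id=221 & 0xff = 0xdd; word=0x00dd
[8+:1] err=0 & 0x1 = 0x0; word=0x00dd
[9+:6] addr_hi=19 & 0x3f = 0x13; word=0x26dd
[15+:1] mode=1 & 0x1 = 0x1; word=0xa6dd
word = 0xa6dd → little-endian bytes:
  [0]=0xdd  [1]=0xa6

dd a6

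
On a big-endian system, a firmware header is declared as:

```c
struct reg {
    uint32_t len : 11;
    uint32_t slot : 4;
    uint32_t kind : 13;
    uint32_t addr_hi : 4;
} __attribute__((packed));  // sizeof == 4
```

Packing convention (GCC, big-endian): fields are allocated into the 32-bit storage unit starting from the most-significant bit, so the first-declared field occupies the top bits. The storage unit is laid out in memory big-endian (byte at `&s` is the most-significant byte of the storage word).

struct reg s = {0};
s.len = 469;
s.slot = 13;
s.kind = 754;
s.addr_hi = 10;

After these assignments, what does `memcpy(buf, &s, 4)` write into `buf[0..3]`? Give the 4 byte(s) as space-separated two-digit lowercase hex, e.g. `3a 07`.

len (11b) val=469 bits=0x1d5 at bit 21: 0x3aa00000
slot (4b) val=13 bits=0xd at bit 17: 0x3aba0000
kind (13b) val=754 bits=0x2f2 at bit 4: 0x3aba2f20
addr_hi (4b) val=10 bits=0xa at bit 0: 0x3aba2f2a
word = 0x3aba2f2a → big-endian bytes:
  [0]=0x3a  [1]=0xba  [2]=0x2f  [3]=0x2a

3a ba 2f 2a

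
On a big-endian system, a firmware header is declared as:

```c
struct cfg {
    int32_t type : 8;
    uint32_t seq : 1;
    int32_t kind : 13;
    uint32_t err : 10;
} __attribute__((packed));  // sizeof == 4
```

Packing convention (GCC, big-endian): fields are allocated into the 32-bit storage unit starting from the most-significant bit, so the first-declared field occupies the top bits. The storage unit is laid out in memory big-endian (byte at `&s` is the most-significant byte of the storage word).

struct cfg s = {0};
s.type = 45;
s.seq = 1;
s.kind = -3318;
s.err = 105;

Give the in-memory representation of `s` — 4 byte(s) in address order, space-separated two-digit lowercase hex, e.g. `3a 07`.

[24+:8] type=45 & 0xff = 0x2d; word=0x2d000000
[23+:1] seq=1 & 0x1 = 0x1; word=0x2d800000
[10+:13] kind=-3318 & 0x1fff = 0x130a; word=0x2dcc2800
[0+:10] err=105 & 0x3ff = 0x69; word=0x2dcc2869
word = 0x2dcc2869 → big-endian bytes:
  [0]=0x2d  [1]=0xcc  [2]=0x28  [3]=0x69

2d cc 28 69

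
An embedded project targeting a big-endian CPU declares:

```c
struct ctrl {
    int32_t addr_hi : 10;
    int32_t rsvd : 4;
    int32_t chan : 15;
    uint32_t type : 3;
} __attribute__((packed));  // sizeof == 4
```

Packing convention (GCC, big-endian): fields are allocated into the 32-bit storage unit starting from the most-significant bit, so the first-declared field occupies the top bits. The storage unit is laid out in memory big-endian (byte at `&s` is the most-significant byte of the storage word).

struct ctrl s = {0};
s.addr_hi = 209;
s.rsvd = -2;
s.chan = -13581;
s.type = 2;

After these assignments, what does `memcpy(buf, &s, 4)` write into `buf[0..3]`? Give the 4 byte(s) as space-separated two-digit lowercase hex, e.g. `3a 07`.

34 7a 57 9a

addr_hi:10 = 209 → 0xd1 << 22 → word 0x34400000
rsvd:4 = -2 → 0xe << 18 → word 0x34780000
chan:15 = -13581 → 0x4af3 << 3 → word 0x347a5798
type:3 = 2 → 0x2 << 0 → word 0x347a579a
word = 0x347a579a → big-endian bytes:
  [0]=0x34  [1]=0x7a  [2]=0x57  [3]=0x9a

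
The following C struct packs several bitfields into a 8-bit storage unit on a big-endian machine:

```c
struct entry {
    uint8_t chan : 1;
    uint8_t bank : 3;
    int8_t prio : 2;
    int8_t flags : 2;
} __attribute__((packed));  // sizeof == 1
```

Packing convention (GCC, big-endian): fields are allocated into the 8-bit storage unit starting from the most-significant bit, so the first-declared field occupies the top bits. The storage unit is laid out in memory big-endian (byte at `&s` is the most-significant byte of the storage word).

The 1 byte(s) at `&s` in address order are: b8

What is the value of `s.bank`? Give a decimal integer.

3

[0]=0xb8 (big-endian) → word 0xb8
chan [7+:1] = (word>>7) & 0x1 = 1
bank [4+:3] = (word>>4) & 0x7 = 3  ←
prio [2+:2] = (word>>2) & 0x3 = 2
flags [0+:2] = (word>>0) & 0x3 = 0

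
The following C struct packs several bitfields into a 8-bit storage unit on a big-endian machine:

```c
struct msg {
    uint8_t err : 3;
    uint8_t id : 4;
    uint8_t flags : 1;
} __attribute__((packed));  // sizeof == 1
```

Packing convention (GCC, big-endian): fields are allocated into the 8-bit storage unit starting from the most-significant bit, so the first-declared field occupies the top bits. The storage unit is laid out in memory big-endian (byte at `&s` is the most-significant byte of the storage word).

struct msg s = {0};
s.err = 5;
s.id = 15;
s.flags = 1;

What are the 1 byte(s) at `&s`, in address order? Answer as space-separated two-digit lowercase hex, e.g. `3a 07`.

err:3 = 5 → 0x5 << 5 → word 0xa0
id:4 = 15 → 0xf << 1 → word 0xbe
flags:1 = 1 → 0x1 << 0 → word 0xbf
word = 0xbf → big-endian bytes:
  [0]=0xbf

bf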